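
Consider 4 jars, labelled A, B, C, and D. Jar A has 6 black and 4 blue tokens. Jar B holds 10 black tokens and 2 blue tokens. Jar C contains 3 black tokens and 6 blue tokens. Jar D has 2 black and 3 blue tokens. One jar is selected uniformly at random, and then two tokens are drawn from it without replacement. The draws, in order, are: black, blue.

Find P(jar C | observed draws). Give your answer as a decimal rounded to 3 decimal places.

0.258

For each hypothesis, P(data | H) works out to: P(data | jar A) = (6/10)(4/9) = 4/15; P(data | jar B) = (10/12)(2/11) = 5/33; P(data | jar C) = (3/9)(6/8) = 1/4; P(data | jar D) = (2/5)(3/4) = 3/10.
Weighting by the prior gives 1/4 · 4/15 = 1/15, 1/4 · 5/33 = 5/132, 1/4 · 1/4 = 1/16, 1/4 · 3/10 = 3/40; with total 213/880.
By Bayes' rule, P(jar C | data) = (1/16) / (213/880) = 55/213.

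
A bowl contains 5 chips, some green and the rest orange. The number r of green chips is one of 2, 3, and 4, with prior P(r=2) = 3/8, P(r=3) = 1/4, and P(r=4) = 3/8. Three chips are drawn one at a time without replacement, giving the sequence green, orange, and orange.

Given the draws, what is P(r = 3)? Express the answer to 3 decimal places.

Compute the likelihood of the observed sequence for each case: P(data | r = 2) = (2/5)(3/4)(2/3) = 1/5; P(data | r = 3) = (3/5)(2/4)(1/3) = 1/10; P(data | r = 4) = (4/5)(1/4)(0/3) = 0.
Weighting by the prior gives 3/8 · 1/5 = 3/40, 1/4 · 1/10 = 1/40, 3/8 · 0 = 0; summing to 1/10.
Therefore the posterior P(r = 3 | data) = (1/40) / (1/10) = 1/4.

0.250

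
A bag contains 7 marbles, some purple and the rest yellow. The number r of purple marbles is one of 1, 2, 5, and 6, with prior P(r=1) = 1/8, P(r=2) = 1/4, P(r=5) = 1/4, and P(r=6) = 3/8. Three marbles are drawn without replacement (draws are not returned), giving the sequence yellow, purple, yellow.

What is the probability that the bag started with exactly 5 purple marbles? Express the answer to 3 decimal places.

Compute the likelihood of the observed sequence for each case: P(data | r = 1) = (6/7)(1/6)(5/5) = 1/7; P(data | r = 2) = (5/7)(2/6)(4/5) = 4/21; P(data | r = 5) = (2/7)(5/6)(1/5) = 1/21; P(data | r = 6) = (1/7)(6/6)(0/5) = 0.
Multiplying each by its prior: 1/8 · 1/7 = 1/56, 1/4 · 4/21 = 1/21, 1/4 · 1/21 = 1/84, 3/8 · 0 = 0; these sum to 13/168.
By Bayes' rule, P(r = 5 | data) = (1/84) / (13/168) = 2/13.

0.154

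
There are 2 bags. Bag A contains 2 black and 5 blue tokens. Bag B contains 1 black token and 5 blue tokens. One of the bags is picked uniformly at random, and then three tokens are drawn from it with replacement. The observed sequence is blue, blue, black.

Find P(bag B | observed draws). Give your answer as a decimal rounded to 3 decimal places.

0.443

Under each hypothesis, the probability of the observed sequence is: P(data | bag A) = (5/7)(5/7)(2/7) = 0.14577; P(data | bag B) = (5/6)(5/6)(1/6) = 0.11574.
Weighting by the prior gives 1/2 · 0.14577 = 0.072886, 1/2 · 0.11574 = 0.05787; summing to 0.13076.
Hence P(bag B | data) = (0.05787) / (0.13076) = 0.44258.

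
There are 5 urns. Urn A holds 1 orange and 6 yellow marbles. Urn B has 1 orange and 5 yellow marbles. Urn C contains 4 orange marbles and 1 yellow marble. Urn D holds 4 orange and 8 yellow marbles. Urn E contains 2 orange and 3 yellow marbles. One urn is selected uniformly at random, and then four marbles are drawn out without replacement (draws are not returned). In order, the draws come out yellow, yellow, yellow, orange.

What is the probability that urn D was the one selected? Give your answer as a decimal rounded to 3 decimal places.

For each hypothesis, P(data | H) works out to: P(data | urn A) = (6/7)(5/6)(4/5)(1/4) = 0.14286; P(data | urn B) = (5/6)(4/5)(3/4)(1/3) = 0.16667; P(data | urn C) = (1/5)(0/4) = 0; P(data | urn D) = (8/12)(7/11)(6/10)(4/9) = 0.11313; P(data | urn E) = (3/5)(2/4)(1/3)(2/2) = 0.1.
The prior-weighted likelihoods are 1/5 · 0.14286 = 0.028571, 1/5 · 0.16667 = 0.033333, 1/5 · 0 = 0, 1/5 · 0.11313 = 0.022626, 1/5 · 0.1 = 0.02; summing to 0.10453.
So P(urn D | data) = (0.022626) / (0.10453) = 0.21645.

0.216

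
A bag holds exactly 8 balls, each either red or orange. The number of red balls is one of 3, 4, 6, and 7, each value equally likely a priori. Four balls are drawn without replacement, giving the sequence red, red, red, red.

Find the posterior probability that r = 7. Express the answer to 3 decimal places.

0.686

Under each hypothesis, the probability of the observed sequence is: P(data | r = 3) = (3/8)(2/7)(1/6)(0/5) = 0; P(data | r = 4) = (4/8)(3/7)(2/6)(1/5) = 1/70; P(data | r = 6) = (6/8)(5/7)(4/6)(3/5) = 3/14; P(data | r = 7) = (7/8)(6/7)(5/6)(4/5) = 1/2.
Weighting by the prior gives 1/4 · 0 = 0, 1/4 · 1/70 = 1/280, 1/4 · 3/14 = 3/56, 1/4 · 1/2 = 1/8; these sum to 51/280.
Hence P(r = 7 | data) = (1/8) / (51/280) = 35/51.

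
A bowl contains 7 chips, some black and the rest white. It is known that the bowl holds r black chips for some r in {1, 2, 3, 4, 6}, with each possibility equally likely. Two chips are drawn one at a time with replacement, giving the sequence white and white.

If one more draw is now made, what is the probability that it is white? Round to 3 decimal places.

0.711

Compute the likelihood of the observed sequence for each case: P(data | r = 1) = (6/7)(6/7) = 36/49; P(data | r = 2) = (5/7)(5/7) = 25/49; P(data | r = 3) = (4/7)(4/7) = 16/49; P(data | r = 4) = (3/7)(3/7) = 9/49; P(data | r = 6) = (1/7)(1/7) = 1/49.
Multiplying each by its prior: 1/5 · 36/49 = 36/245, 1/5 · 25/49 = 5/49, 1/5 · 16/49 = 16/245, 1/5 · 9/49 = 9/245, 1/5 · 1/49 = 1/245; with total 87/245.
Dividing through by the total gives posterior P(r = 1 | data) = 12/29, P(r = 2 | data) = 25/87, P(r = 3 | data) = 16/87, P(r = 4 | data) = 3/29, P(r = 6 | data) = 1/87.
So P(white next | data) = Σ P(white next | H) P(H | data) = (6/7)(12/29) + (5/7)(25/87) + (4/7)(16/87) + (3/7)(3/29) + (1/7)(1/87) = 433/609.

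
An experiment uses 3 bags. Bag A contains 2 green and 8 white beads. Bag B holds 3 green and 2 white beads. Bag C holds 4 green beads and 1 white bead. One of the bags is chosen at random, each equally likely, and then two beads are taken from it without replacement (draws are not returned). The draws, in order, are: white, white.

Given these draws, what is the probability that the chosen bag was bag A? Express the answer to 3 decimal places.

0.862

Under each hypothesis, the probability of the observed sequence is: P(data | bag A) = (8/10)(7/9) = 28/45; P(data | bag B) = (2/5)(1/4) = 1/10; P(data | bag C) = (1/5)(0/4) = 0.
Multiplying each by its prior: 1/3 · 28/45 = 28/135, 1/3 · 1/10 = 1/30, 1/3 · 0 = 0; these sum to 13/54.
Therefore the posterior P(bag A | data) = (28/135) / (13/54) = 56/65.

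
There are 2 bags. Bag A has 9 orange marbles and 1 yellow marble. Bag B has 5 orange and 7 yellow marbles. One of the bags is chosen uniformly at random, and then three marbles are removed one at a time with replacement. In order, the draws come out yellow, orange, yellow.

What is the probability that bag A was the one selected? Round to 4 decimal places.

0.0597

Under each hypothesis, the probability of the observed sequence is: P(data | bag A) = (1/10)(9/10)(1/10) = 0.009; P(data | bag B) = (7/12)(5/12)(7/12) = 0.14178.
The prior-weighted likelihoods are 1/2 · 0.009 = 0.0045, 1/2 · 0.14178 = 0.070891; summing to 0.075391.
By Bayes' rule, P(bag A | data) = (0.0045) / (0.075391) = 0.059689.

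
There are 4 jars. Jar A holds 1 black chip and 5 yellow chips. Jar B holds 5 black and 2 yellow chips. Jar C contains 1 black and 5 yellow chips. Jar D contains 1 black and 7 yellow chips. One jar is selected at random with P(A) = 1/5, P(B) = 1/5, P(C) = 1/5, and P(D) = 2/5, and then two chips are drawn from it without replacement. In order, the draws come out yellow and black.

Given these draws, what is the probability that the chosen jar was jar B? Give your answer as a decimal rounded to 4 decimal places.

0.2899

Under each hypothesis, the probability of the observed sequence is: P(data | jar A) = (5/6)(1/5) = 1/6; P(data | jar B) = (2/7)(5/6) = 5/21; P(data | jar C) = (5/6)(1/5) = 1/6; P(data | jar D) = (7/8)(1/7) = 1/8.
Multiplying each by its prior: 1/5 · 1/6 = 1/30, 1/5 · 5/21 = 1/21, 1/5 · 1/6 = 1/30, 2/5 · 1/8 = 1/20; these sum to 23/140.
Hence P(jar B | data) = (1/21) / (23/140) = 20/69.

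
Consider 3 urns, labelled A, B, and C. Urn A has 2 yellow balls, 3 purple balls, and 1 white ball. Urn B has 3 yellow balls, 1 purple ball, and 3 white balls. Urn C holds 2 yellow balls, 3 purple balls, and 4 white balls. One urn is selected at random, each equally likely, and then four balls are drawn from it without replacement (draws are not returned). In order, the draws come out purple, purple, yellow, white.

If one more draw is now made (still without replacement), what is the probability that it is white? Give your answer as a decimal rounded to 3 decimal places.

0.194

The likelihood of the observed sequence under each hypothesis: P(data | urn A) = (3/6)(2/5)(2/4)(1/3) = 0.033333; P(data | urn B) = (1/7)(0/6) = 0; P(data | urn C) = (3/9)(2/8)(2/7)(4/6) = 0.015873.
Weighting by the prior gives 1/3 · 0.033333 = 0.011111, 1/3 · 0 = 0, 1/3 · 0.015873 = 0.005291; with total 0.016402.
The posterior is then P(urn A | data) = 0.67742, P(urn B | data) = 0, P(urn C | data) = 0.32258.
So P(white next | data) = Σ P(white next | H) P(H | data) = (0)(0.67742) + (3/5)(0.32258) = 0.19355.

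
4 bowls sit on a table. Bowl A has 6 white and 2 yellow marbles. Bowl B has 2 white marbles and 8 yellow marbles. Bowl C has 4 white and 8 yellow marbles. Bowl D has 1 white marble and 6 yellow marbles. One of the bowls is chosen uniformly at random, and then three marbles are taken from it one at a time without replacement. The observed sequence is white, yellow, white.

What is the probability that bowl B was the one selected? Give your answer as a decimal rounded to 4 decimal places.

Under each hypothesis, the probability of the observed sequence is: P(data | bowl A) = (6/8)(2/7)(5/6) = 0.17857; P(data | bowl B) = (2/10)(8/9)(1/8) = 0.022222; P(data | bowl C) = (4/12)(8/11)(3/10) = 0.072727; P(data | bowl D) = (1/7)(6/6)(0/5) = 0.
Weighting by the prior gives 1/4 · 0.17857 = 0.044643, 1/4 · 0.022222 = 0.0055556, 1/4 · 0.072727 = 0.018182, 1/4 · 0 = 0; these sum to 0.06838.
Hence P(bowl B | data) = (0.0055556) / (0.06838) = 0.081245.

0.0812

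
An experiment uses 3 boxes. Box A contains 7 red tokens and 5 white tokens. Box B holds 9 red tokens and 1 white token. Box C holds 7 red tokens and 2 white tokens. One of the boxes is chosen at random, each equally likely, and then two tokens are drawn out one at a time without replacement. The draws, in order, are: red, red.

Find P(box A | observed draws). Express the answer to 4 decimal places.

0.1870

The likelihood of the observed sequence under each hypothesis: P(data | box A) = (7/12)(6/11) = 0.31818; P(data | box B) = (9/10)(8/9) = 0.8; P(data | box C) = (7/9)(6/8) = 0.58333.
Multiplying each by its prior: 1/3 · 0.31818 = 0.10606, 1/3 · 0.8 = 0.26667, 1/3 · 0.58333 = 0.19444; with total 0.56717.
Hence P(box A | data) = (0.10606) / (0.56717) = 0.187.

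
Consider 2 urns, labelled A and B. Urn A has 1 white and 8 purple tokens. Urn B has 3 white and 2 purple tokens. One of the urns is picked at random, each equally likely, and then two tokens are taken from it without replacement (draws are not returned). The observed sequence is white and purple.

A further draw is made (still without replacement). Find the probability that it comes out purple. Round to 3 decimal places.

For each hypothesis, P(data | H) works out to: P(data | urn A) = (1/9)(8/8) = 1/9; P(data | urn B) = (3/5)(2/4) = 3/10.
Multiplying each by its prior: 1/2 · 1/9 = 1/18, 1/2 · 3/10 = 3/20; these sum to 37/180.
Dividing through by the total gives posterior P(urn A | data) = 10/37, P(urn B | data) = 27/37.
Averaging over the posterior, P(purple next | data) = (1)(10/37) + (1/3)(27/37) = 19/37.

0.514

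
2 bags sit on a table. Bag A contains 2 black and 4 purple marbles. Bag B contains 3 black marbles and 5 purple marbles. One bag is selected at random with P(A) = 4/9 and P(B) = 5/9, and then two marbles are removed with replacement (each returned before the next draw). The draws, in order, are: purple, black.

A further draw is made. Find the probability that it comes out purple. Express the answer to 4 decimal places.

Under each hypothesis, the probability of the observed sequence is: P(data | bag A) = (4/6)(2/6) = 0.22222; P(data | bag B) = (5/8)(3/8) = 0.23438.
Multiplying each by its prior: 4/9 · 0.22222 = 0.098765, 5/9 · 0.23438 = 0.13021; summing to 0.22897.
Dividing through by the total gives posterior P(bag A | data) = 0.43134, P(bag B | data) = 0.56866.
The predictive probability is P(purple next | data) = (2/3)(0.43134) + (5/8)(0.56866) = 0.64297.

0.6430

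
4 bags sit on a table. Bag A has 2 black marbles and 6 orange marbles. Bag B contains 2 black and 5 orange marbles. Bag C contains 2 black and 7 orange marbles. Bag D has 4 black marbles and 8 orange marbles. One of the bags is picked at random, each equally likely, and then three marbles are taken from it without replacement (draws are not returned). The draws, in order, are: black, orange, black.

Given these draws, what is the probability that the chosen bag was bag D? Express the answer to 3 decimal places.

For each hypothesis, P(data | H) works out to: P(data | bag A) = (2/8)(6/7)(1/6) = 0.035714; P(data | bag B) = (2/7)(5/6)(1/5) = 0.047619; P(data | bag C) = (2/9)(7/8)(1/7) = 0.027778; P(data | bag D) = (4/12)(8/11)(3/10) = 0.072727.
The prior-weighted likelihoods are 1/4 · 0.035714 = 0.0089286, 1/4 · 0.047619 = 0.011905, 1/4 · 0.027778 = 0.0069444, 1/4 · 0.072727 = 0.018182; with total 0.04596.
So P(bag D | data) = (0.018182) / (0.04596) = 0.3956.

0.396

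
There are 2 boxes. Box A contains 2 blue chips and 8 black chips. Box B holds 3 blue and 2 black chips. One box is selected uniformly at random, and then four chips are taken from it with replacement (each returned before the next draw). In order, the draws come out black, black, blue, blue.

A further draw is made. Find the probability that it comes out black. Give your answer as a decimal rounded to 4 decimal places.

Under each hypothesis, the probability of the observed sequence is: P(data | box A) = (8/10)(8/10)(2/10)(2/10) = 16/625; P(data | box B) = (2/5)(2/5)(3/5)(3/5) = 36/625.
Weighting by the prior gives 1/2 · 16/625 = 8/625, 1/2 · 36/625 = 18/625; with total 26/625.
The posterior is then P(box A | data) = 4/13, P(box B | data) = 9/13.
So P(black next | data) = Σ P(black next | H) P(H | data) = (4/5)(4/13) + (2/5)(9/13) = 34/65.

0.5231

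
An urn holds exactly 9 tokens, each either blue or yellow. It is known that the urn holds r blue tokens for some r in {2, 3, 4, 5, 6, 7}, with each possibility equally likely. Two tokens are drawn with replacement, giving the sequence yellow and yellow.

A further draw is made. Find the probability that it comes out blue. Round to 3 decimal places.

The likelihood of the observed sequence under each hypothesis: P(data | r = 2) = (7/9)(7/9) = 49/81; P(data | r = 3) = (6/9)(6/9) = 4/9; P(data | r = 4) = (5/9)(5/9) = 25/81; P(data | r = 5) = (4/9)(4/9) = 16/81; P(data | r = 6) = (3/9)(3/9) = 1/9; P(data | r = 7) = (2/9)(2/9) = 4/81.
Multiplying each by its prior: 1/6 · 49/81 = 49/486, 1/6 · 4/9 = 2/27, 1/6 · 25/81 = 25/486, 1/6 · 16/81 = 8/243, 1/6 · 1/9 = 1/54, 1/6 · 4/81 = 2/243; these sum to 139/486.
Normalising, the posterior is P(r = 2 | data) = 49/139, P(r = 3 | data) = 36/139, P(r = 4 | data) = 25/139, P(r = 5 | data) = 16/139, P(r = 6 | data) = 9/139, P(r = 7 | data) = 4/139.
So P(blue next | data) = Σ P(blue next | H) P(H | data) = (2/9)(49/139) + (1/3)(36/139) + (4/9)(25/139) + (5/9)(16/139) + (2/3)(9/139) + (7/9)(4/139) = 52/139.

0.374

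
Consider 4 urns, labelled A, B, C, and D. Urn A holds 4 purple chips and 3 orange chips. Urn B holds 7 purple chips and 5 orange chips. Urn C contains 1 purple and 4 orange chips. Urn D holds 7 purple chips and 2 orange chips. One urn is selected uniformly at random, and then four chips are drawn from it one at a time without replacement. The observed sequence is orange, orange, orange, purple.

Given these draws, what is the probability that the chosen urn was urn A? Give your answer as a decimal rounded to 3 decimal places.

0.108

For each hypothesis, P(data | H) works out to: P(data | urn A) = (3/7)(2/6)(1/5)(4/4) = 0.028571; P(data | urn B) = (5/12)(4/11)(3/10)(7/9) = 0.035354; P(data | urn C) = (4/5)(3/4)(2/3)(1/2) = 0.2; P(data | urn D) = (2/9)(1/8)(0/7) = 0.
Multiplying each by its prior: 1/4 · 0.028571 = 0.0071429, 1/4 · 0.035354 = 0.0088384, 1/4 · 0.2 = 0.05, 1/4 · 0 = 0; summing to 0.065981.
Therefore the posterior P(urn A | data) = (0.0071429) / (0.065981) = 0.10826.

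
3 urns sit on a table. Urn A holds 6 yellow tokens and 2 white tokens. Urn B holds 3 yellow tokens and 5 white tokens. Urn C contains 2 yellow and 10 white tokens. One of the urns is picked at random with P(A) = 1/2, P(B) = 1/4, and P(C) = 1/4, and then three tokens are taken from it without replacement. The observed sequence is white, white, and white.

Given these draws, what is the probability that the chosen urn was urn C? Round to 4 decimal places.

0.7534

Under each hypothesis, the probability of the observed sequence is: P(data | urn A) = (2/8)(1/7)(0/6) = 0; P(data | urn B) = (5/8)(4/7)(3/6) = 0.17857; P(data | urn C) = (10/12)(9/11)(8/10) = 0.54545.
Multiplying each by its prior: 1/2 · 0 = 0, 1/4 · 0.17857 = 0.044643, 1/4 · 0.54545 = 0.13636; these sum to 0.18101.
By Bayes' rule, P(urn C | data) = (0.13636) / (0.18101) = 0.75336.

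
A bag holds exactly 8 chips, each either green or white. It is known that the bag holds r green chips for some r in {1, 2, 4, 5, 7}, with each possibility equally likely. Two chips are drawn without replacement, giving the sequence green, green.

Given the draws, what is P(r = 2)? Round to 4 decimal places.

0.0263

Under each hypothesis, the probability of the observed sequence is: P(data | r = 1) = (1/8)(0/7) = 0; P(data | r = 2) = (2/8)(1/7) = 1/28; P(data | r = 4) = (4/8)(3/7) = 3/14; P(data | r = 5) = (5/8)(4/7) = 5/14; P(data | r = 7) = (7/8)(6/7) = 3/4.
Weighting by the prior gives 1/5 · 0 = 0, 1/5 · 1/28 = 1/140, 1/5 · 3/14 = 3/70, 1/5 · 5/14 = 1/14, 1/5 · 3/4 = 3/20; summing to 19/70.
So P(r = 2 | data) = (1/140) / (19/70) = 1/38.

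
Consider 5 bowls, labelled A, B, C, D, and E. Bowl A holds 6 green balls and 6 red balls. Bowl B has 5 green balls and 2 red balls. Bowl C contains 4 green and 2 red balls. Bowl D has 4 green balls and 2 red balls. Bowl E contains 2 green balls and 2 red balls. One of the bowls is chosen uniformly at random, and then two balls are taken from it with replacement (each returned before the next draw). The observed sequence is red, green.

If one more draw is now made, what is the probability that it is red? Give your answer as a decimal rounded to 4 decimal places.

0.3974

Compute the likelihood of the observed sequence for each case: P(data | bowl A) = (6/12)(6/12) = 0.25; P(data | bowl B) = (2/7)(5/7) = 0.20408; P(data | bowl C) = (2/6)(4/6) = 0.22222; P(data | bowl D) = (2/6)(4/6) = 0.22222; P(data | bowl E) = (2/4)(2/4) = 0.25.
Multiplying each by its prior: 1/5 · 0.25 = 0.05, 1/5 · 0.20408 = 0.040816, 1/5 · 0.22222 = 0.044444, 1/5 · 0.22222 = 0.044444, 1/5 · 0.25 = 0.05; these sum to 0.22971.
Dividing through by the total gives posterior P(bowl A | data) = 0.21767, P(bowl B | data) = 0.17769, P(bowl C | data) = 0.19348, P(bowl D | data) = 0.19348, P(bowl E | data) = 0.21767.
Averaging over the posterior, P(red next | data) = (1/2)(0.21767) + (2/7)(0.17769) + (1/3)(0.19348) + (1/3)(0.19348) + (1/2)(0.21767) = 0.39743.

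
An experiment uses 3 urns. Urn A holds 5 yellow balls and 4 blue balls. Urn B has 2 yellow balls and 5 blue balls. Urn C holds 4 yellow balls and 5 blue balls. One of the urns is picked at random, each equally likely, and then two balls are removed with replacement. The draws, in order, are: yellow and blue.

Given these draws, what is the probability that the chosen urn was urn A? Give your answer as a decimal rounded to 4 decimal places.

Compute the likelihood of the observed sequence for each case: P(data | urn A) = (5/9)(4/9) = 0.24691; P(data | urn B) = (2/7)(5/7) = 0.20408; P(data | urn C) = (4/9)(5/9) = 0.24691.
Multiplying each by its prior: 1/3 · 0.24691 = 0.082305, 1/3 · 0.20408 = 0.068027, 1/3 · 0.24691 = 0.082305; these sum to 0.23264.
By Bayes' rule, P(urn A | data) = (0.082305) / (0.23264) = 0.35379.

0.3538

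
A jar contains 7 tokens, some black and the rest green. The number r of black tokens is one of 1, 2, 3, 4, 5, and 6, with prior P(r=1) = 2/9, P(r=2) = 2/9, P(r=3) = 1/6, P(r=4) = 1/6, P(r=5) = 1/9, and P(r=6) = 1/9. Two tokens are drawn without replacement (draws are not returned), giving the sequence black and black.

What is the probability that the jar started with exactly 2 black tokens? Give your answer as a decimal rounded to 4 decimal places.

The likelihood of the observed sequence under each hypothesis: P(data | r = 1) = (1/7)(0/6) = 0; P(data | r = 2) = (2/7)(1/6) = 1/21; P(data | r = 3) = (3/7)(2/6) = 1/7; P(data | r = 4) = (4/7)(3/6) = 2/7; P(data | r = 5) = (5/7)(4/6) = 10/21; P(data | r = 6) = (6/7)(5/6) = 5/7.
The prior-weighted likelihoods are 2/9 · 0 = 0, 2/9 · 1/21 = 2/189, 1/6 · 1/7 = 1/42, 1/6 · 2/7 = 1/21, 1/9 · 10/21 = 10/189, 1/9 · 5/7 = 5/63; with total 3/14.
So P(r = 2 | data) = (2/189) / (3/14) = 4/81.

0.0494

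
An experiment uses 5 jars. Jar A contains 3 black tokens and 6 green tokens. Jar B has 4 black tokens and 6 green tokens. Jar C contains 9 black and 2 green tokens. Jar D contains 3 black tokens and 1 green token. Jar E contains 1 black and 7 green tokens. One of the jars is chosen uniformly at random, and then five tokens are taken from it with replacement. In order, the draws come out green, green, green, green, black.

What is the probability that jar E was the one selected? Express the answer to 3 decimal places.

For each hypothesis, P(data | H) works out to: P(data | jar A) = (6/9)(6/9)(6/9)(6/9)(3/9) = 0.065844; P(data | jar B) = (6/10)(6/10)(6/10)(6/10)(4/10) = 0.05184; P(data | jar C) = (2/11)(2/11)(2/11)(2/11)(9/11) = 0.00089413; P(data | jar D) = (1/4)(1/4)(1/4)(1/4)(3/4) = 0.0029297; P(data | jar E) = (7/8)(7/8)(7/8)(7/8)(1/8) = 0.073273.
The prior-weighted likelihoods are 1/5 · 0.065844 = 0.013169, 1/5 · 0.05184 = 0.010368, 1/5 · 0.00089413 = 0.00017883, 1/5 · 0.0029297 = 0.00058594, 1/5 · 0.073273 = 0.014655; these sum to 0.038956.
Therefore the posterior P(jar E | data) = (0.014655) / (0.038956) = 0.37618.

0.376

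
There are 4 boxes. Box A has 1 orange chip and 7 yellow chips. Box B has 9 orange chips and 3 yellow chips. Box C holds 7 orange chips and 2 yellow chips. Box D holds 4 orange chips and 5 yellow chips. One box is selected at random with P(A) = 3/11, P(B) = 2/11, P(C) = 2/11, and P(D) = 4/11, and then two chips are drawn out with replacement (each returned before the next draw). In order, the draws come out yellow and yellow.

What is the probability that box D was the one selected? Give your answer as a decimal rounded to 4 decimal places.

0.3288

Under each hypothesis, the probability of the observed sequence is: P(data | box A) = (7/8)(7/8) = 0.76562; P(data | box B) = (3/12)(3/12) = 0.0625; P(data | box C) = (2/9)(2/9) = 0.049383; P(data | box D) = (5/9)(5/9) = 0.30864.
Multiplying each by its prior: 3/11 · 0.76562 = 0.20881, 2/11 · 0.0625 = 0.011364, 2/11 · 0.049383 = 0.0089787, 4/11 · 0.30864 = 0.11223; summing to 0.34138.
Hence P(box D | data) = (0.11223) / (0.34138) = 0.32876.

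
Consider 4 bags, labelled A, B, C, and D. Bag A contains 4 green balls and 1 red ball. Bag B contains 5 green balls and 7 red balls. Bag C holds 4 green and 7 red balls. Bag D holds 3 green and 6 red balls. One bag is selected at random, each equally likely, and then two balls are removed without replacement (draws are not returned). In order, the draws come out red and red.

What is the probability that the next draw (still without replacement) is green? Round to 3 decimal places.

The likelihood of the observed sequence under each hypothesis: P(data | bag A) = (1/5)(0/4) = 0; P(data | bag B) = (7/12)(6/11) = 7/22; P(data | bag C) = (7/11)(6/10) = 21/55; P(data | bag D) = (6/9)(5/8) = 5/12.
Multiplying each by its prior: 1/4 · 0 = 0, 1/4 · 7/22 = 7/88, 1/4 · 21/55 = 21/220, 1/4 · 5/12 = 5/48; these sum to 67/240.
The posterior is then P(bag A | data) = 0, P(bag B | data) = 0.28494, P(bag C | data) = 0.34193, P(bag D | data) = 0.37313.
Averaging over the posterior, P(green next | data) = (1/2)(0.28494) + (4/9)(0.34193) + (3/7)(0.37313) = 0.45435.

0.454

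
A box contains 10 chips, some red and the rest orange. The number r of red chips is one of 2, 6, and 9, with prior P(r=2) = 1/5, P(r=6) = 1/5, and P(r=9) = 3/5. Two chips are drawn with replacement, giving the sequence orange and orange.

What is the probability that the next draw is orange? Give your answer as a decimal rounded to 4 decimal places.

Under each hypothesis, the probability of the observed sequence is: P(data | r = 2) = (8/10)(8/10) = 16/25; P(data | r = 6) = (4/10)(4/10) = 4/25; P(data | r = 9) = (1/10)(1/10) = 1/100.
Weighting by the prior gives 1/5 · 16/25 = 16/125, 1/5 · 4/25 = 4/125, 3/5 · 1/100 = 3/500; summing to 83/500.
Dividing through by the total gives posterior P(r = 2 | data) = 64/83, P(r = 6 | data) = 16/83, P(r = 9 | data) = 3/83.
The predictive probability is P(orange next | data) = (4/5)(64/83) + (2/5)(16/83) + (1/10)(3/83) = 579/830.

0.6976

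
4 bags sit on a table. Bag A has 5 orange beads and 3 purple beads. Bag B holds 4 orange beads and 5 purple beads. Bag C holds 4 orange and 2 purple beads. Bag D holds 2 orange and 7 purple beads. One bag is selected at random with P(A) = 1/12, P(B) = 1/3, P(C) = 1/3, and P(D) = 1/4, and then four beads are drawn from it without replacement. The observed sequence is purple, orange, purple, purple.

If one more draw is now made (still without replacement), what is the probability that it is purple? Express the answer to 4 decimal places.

0.6121

Under each hypothesis, the probability of the observed sequence is: P(data | bag A) = (3/8)(5/7)(2/6)(1/5) = 0.017857; P(data | bag B) = (5/9)(4/8)(4/7)(3/6) = 0.079365; P(data | bag C) = (2/6)(4/5)(1/4)(0/3) = 0; P(data | bag D) = (7/9)(2/8)(6/7)(5/6) = 0.13889.
Multiplying each by its prior: 1/12 · 0.017857 = 0.0014881, 1/3 · 0.079365 = 0.026455, 1/3 · 0 = 0, 1/4 · 0.13889 = 0.034722; these sum to 0.062665.
Normalising, the posterior is P(bag A | data) = 0.023747, P(bag B | data) = 0.42216, P(bag C | data) = 0, P(bag D | data) = 0.55409.
Averaging over the posterior, P(purple next | data) = (0)(0.023747) + (2/5)(0.42216) + (4/5)(0.55409) = 0.61214.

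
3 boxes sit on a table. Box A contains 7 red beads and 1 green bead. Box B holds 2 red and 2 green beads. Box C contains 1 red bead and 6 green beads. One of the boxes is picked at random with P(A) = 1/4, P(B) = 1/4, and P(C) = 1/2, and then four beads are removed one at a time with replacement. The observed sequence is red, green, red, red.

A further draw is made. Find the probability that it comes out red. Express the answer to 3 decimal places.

Under each hypothesis, the probability of the observed sequence is: P(data | box A) = (7/8)(1/8)(7/8)(7/8) = 0.08374; P(data | box B) = (2/4)(2/4)(2/4)(2/4) = 0.0625; P(data | box C) = (1/7)(6/7)(1/7)(1/7) = 0.002499.
Weighting by the prior gives 1/4 · 0.08374 = 0.020935, 1/4 · 0.0625 = 0.015625, 1/2 · 0.002499 = 0.0012495; with total 0.03781.
The posterior is then P(box A | data) = 0.5537, P(box B | data) = 0.41326, P(box C | data) = 0.033047.
The predictive probability is P(red next | data) = (7/8)(0.5537) + (1/2)(0.41326) + (1/7)(0.033047) = 0.69583.

0.696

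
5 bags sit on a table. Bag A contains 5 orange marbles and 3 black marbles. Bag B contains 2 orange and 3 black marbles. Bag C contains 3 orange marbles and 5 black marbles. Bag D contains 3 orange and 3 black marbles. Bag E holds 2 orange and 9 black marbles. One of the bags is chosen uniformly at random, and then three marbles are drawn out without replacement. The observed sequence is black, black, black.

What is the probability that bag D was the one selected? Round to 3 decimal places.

Compute the likelihood of the observed sequence for each case: P(data | bag A) = (3/8)(2/7)(1/6) = 0.017857; P(data | bag B) = (3/5)(2/4)(1/3) = 0.1; P(data | bag C) = (5/8)(4/7)(3/6) = 0.17857; P(data | bag D) = (3/6)(2/5)(1/4) = 0.05; P(data | bag E) = (9/11)(8/10)(7/9) = 0.50909.
The prior-weighted likelihoods are 1/5 · 0.017857 = 0.0035714, 1/5 · 0.1 = 0.02, 1/5 · 0.17857 = 0.035714, 1/5 · 0.05 = 0.01, 1/5 · 0.50909 = 0.10182; summing to 0.1711.
Therefore the posterior P(bag D | data) = (0.01) / (0.1711) = 0.058444.

0.058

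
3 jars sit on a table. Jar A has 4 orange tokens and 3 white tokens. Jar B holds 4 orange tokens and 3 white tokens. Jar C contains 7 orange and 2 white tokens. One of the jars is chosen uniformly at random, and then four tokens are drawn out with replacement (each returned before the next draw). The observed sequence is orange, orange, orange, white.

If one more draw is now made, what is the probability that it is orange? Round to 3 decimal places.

0.653

Compute the likelihood of the observed sequence for each case: P(data | jar A) = (4/7)(4/7)(4/7)(3/7) = 0.079967; P(data | jar B) = (4/7)(4/7)(4/7)(3/7) = 0.079967; P(data | jar C) = (7/9)(7/9)(7/9)(2/9) = 0.10456.
Weighting by the prior gives 1/3 · 0.079967 = 0.026656, 1/3 · 0.079967 = 0.026656, 1/3 · 0.10456 = 0.034852; these sum to 0.088164.
The posterior is then P(jar A | data) = 0.30234, P(jar B | data) = 0.30234, P(jar C | data) = 0.39532.
The predictive probability is P(orange next | data) = (4/7)(0.30234) + (4/7)(0.30234) + (7/9)(0.39532) = 0.653.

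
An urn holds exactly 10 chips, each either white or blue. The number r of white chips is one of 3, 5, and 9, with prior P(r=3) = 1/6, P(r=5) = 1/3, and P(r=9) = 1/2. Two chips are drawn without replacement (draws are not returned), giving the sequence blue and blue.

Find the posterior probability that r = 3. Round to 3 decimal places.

For each hypothesis, P(data | H) works out to: P(data | r = 3) = (7/10)(6/9) = 7/15; P(data | r = 5) = (5/10)(4/9) = 2/9; P(data | r = 9) = (1/10)(0/9) = 0.
The prior-weighted likelihoods are 1/6 · 7/15 = 7/90, 1/3 · 2/9 = 2/27, 1/2 · 0 = 0; summing to 41/270.
By Bayes' rule, P(r = 3 | data) = (7/90) / (41/270) = 21/41.

0.512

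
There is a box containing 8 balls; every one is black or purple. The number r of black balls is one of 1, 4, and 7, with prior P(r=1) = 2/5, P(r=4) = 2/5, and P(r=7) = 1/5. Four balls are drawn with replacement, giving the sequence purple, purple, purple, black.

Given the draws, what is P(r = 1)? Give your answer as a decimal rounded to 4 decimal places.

The likelihood of the observed sequence under each hypothesis: P(data | r = 1) = (7/8)(7/8)(7/8)(1/8) = 0.08374; P(data | r = 4) = (4/8)(4/8)(4/8)(4/8) = 0.0625; P(data | r = 7) = (1/8)(1/8)(1/8)(7/8) = 0.001709.
The prior-weighted likelihoods are 2/5 · 0.08374 = 0.033496, 2/5 · 0.0625 = 0.025, 1/5 · 0.001709 = 0.0003418; summing to 0.058838.
So P(r = 1 | data) = (0.033496) / (0.058838) = 0.56929.

0.5693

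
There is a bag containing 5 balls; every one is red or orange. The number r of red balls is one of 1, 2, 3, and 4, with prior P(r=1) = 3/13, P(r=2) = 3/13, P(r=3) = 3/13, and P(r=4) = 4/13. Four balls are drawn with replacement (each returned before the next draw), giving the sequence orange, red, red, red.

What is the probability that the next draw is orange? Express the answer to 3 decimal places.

For each hypothesis, P(data | H) works out to: P(data | r = 1) = (4/5)(1/5)(1/5)(1/5) = 0.0064; P(data | r = 2) = (3/5)(2/5)(2/5)(2/5) = 0.0384; P(data | r = 3) = (2/5)(3/5)(3/5)(3/5) = 0.0864; P(data | r = 4) = (1/5)(4/5)(4/5)(4/5) = 0.1024.
The prior-weighted likelihoods are 3/13 · 0.0064 = 0.0014769, 3/13 · 0.0384 = 0.0088615, 3/13 · 0.0864 = 0.019938, 4/13 · 0.1024 = 0.031508; with total 0.061785.
Dividing through by the total gives posterior P(r = 1 | data) = 0.023904, P(r = 2 | data) = 0.14343, P(r = 3 | data) = 0.32271, P(r = 4 | data) = 0.50996.
The predictive probability is P(orange next | data) = (4/5)(0.023904) + (3/5)(0.14343) + (2/5)(0.32271) + (1/5)(0.50996) = 0.33625.

0.336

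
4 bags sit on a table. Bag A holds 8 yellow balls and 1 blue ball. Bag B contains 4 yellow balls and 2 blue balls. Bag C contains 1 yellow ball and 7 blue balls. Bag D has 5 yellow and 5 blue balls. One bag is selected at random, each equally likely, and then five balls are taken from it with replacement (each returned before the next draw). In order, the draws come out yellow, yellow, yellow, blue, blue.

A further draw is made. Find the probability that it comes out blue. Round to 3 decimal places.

The likelihood of the observed sequence under each hypothesis: P(data | bag A) = (8/9)(8/9)(8/9)(1/9)(1/9) = 0.0086708; P(data | bag B) = (4/6)(4/6)(4/6)(2/6)(2/6) = 0.032922; P(data | bag C) = (1/8)(1/8)(1/8)(7/8)(7/8) = 0.0014954; P(data | bag D) = (5/10)(5/10)(5/10)(5/10)(5/10) = 0.03125.
Weighting by the prior gives 1/4 · 0.0086708 = 0.0021677, 1/4 · 0.032922 = 0.0082305, 1/4 · 0.0014954 = 0.00037384, 1/4 · 0.03125 = 0.0078125; with total 0.018584.
Normalising, the posterior is P(bag A | data) = 0.11664, P(bag B | data) = 0.44287, P(bag C | data) = 0.020116, P(bag D | data) = 0.42038.
The predictive probability is P(blue next | data) = (1/9)(0.11664) + (1/3)(0.44287) + (7/8)(0.020116) + (1/2)(0.42038) = 0.38837.

0.388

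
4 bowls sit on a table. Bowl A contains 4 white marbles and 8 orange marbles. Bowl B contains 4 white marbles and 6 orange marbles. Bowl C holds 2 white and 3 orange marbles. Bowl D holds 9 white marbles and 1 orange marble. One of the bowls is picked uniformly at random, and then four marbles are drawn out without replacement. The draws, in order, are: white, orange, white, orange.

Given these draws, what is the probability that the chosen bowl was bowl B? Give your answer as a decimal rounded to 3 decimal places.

For each hypothesis, P(data | H) works out to: P(data | bowl A) = (4/12)(8/11)(3/10)(7/9) = 0.056566; P(data | bowl B) = (4/10)(6/9)(3/8)(5/7) = 0.071429; P(data | bowl C) = (2/5)(3/4)(1/3)(2/2) = 0.1; P(data | bowl D) = (9/10)(1/9)(8/8)(0/7) = 0.
Weighting by the prior gives 1/4 · 0.056566 = 0.014141, 1/4 · 0.071429 = 0.017857, 1/4 · 0.1 = 0.025, 1/4 · 0 = 0; these sum to 0.056999.
So P(bowl B | data) = (0.017857) / (0.056999) = 0.31329.

0.313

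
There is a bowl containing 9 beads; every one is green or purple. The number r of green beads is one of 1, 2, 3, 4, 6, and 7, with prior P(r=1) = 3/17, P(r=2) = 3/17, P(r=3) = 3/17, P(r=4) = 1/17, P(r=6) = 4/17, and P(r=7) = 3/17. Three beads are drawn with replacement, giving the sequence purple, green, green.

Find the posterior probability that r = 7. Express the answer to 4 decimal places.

0.2732

Compute the likelihood of the observed sequence for each case: P(data | r = 1) = (8/9)(1/9)(1/9) = 0.010974; P(data | r = 2) = (7/9)(2/9)(2/9) = 0.038409; P(data | r = 3) = (6/9)(3/9)(3/9) = 0.074074; P(data | r = 4) = (5/9)(4/9)(4/9) = 0.10974; P(data | r = 6) = (3/9)(6/9)(6/9) = 0.14815; P(data | r = 7) = (2/9)(7/9)(7/9) = 0.13443.
Multiplying each by its prior: 3/17 · 0.010974 = 0.0019366, 3/17 · 0.038409 = 0.006778, 3/17 · 0.074074 = 0.013072, 1/17 · 0.10974 = 0.0064553, 4/17 · 0.14815 = 0.034858, 3/17 · 0.13443 = 0.023723; with total 0.086823.
Therefore the posterior P(r = 7 | data) = (0.023723) / (0.086823) = 0.27323.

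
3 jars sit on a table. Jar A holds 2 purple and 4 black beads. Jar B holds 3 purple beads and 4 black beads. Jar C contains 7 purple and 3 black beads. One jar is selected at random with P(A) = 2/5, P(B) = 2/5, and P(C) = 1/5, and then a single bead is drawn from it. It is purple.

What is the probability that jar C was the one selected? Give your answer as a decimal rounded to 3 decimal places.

0.315

Compute the likelihood of this draw for each case: P(data | jar A) = (2/6) = 0.33333; P(data | jar B) = (3/7) = 0.42857; P(data | jar C) = (7/10) = 0.7.
The prior-weighted likelihoods are 2/5 · 0.33333 = 0.13333, 2/5 · 0.42857 = 0.17143, 1/5 · 0.7 = 0.14; with total 0.44476.
Hence P(jar C | data) = (0.14) / (0.44476) = 0.31478.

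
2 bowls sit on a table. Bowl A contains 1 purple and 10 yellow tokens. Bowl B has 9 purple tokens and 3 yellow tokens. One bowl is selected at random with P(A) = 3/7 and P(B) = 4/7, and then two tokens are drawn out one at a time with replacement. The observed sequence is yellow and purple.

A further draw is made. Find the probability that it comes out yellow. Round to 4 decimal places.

0.4137

Compute the likelihood of the observed sequence for each case: P(data | bowl A) = (10/11)(1/11) = 10/121; P(data | bowl B) = (3/12)(9/12) = 3/16.
The prior-weighted likelihoods are 3/7 · 10/121 = 30/847, 4/7 · 3/16 = 3/28; these sum to 69/484.
Normalising, the posterior is P(bowl A | data) = 0.24845, P(bowl B | data) = 0.75155.
Averaging over the posterior, P(yellow next | data) = (10/11)(0.24845) + (1/4)(0.75155) = 0.41375.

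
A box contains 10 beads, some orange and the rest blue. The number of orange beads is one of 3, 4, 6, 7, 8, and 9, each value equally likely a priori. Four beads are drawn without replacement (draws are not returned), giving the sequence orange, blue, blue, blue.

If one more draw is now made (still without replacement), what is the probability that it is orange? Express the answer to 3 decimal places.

0.472

For each hypothesis, P(data | H) works out to: P(data | r = 3) = (3/10)(7/9)(6/8)(5/7) = 1/8; P(data | r = 4) = (4/10)(6/9)(5/8)(4/7) = 2/21; P(data | r = 6) = (6/10)(4/9)(3/8)(2/7) = 1/35; P(data | r = 7) = (7/10)(3/9)(2/8)(1/7) = 1/120; P(data | r = 8) = (8/10)(2/9)(1/8)(0/7) = 0; P(data | r = 9) = (9/10)(1/9)(0/8) = 0.
The prior-weighted likelihoods are 1/6 · 1/8 = 1/48, 1/6 · 2/21 = 1/63, 1/6 · 1/35 = 1/210, 1/6 · 1/120 = 1/720, 1/6 · 0 = 0, 1/6 · 0 = 0; summing to 3/70.
Dividing through by the total gives posterior P(r = 3 | data) = 35/72, P(r = 4 | data) = 10/27, P(r = 6 | data) = 1/9, P(r = 7 | data) = 7/216, P(r = 8 | data) = 0, P(r = 9 | data) = 0.
Averaging over the posterior, P(orange next | data) = (1/3)(35/72) + (1/2)(10/27) + (5/6)(1/9) + (1)(7/216) = 17/36.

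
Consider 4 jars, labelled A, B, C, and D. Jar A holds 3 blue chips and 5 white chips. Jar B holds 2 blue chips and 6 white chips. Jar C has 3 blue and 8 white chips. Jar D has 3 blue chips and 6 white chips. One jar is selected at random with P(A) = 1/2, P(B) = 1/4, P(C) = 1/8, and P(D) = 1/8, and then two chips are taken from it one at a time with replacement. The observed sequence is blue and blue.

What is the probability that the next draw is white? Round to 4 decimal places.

Compute the likelihood of the observed sequence for each case: P(data | jar A) = (3/8)(3/8) = 0.14062; P(data | jar B) = (2/8)(2/8) = 0.0625; P(data | jar C) = (3/11)(3/11) = 0.07438; P(data | jar D) = (3/9)(3/9) = 0.11111.
Weighting by the prior gives 1/2 · 0.14062 = 0.070312, 1/4 · 0.0625 = 0.015625, 1/8 · 0.07438 = 0.0092975, 1/8 · 0.11111 = 0.013889; with total 0.10912.
Dividing through by the total gives posterior P(jar A | data) = 0.64434, P(jar B | data) = 0.14319, P(jar C | data) = 0.085201, P(jar D | data) = 0.12728.
The predictive probability is P(white next | data) = (5/8)(0.64434) + (3/4)(0.14319) + (8/11)(0.085201) + (2/3)(0.12728) = 0.65692.

0.6569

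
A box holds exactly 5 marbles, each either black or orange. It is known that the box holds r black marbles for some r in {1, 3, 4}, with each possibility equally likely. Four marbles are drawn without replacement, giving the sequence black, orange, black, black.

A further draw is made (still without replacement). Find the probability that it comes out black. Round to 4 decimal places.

The likelihood of the observed sequence under each hypothesis: P(data | r = 1) = (1/5)(4/4)(0/3) = 0; P(data | r = 3) = (3/5)(2/4)(2/3)(1/2) = 1/10; P(data | r = 4) = (4/5)(1/4)(3/3)(2/2) = 1/5.
The prior-weighted likelihoods are 1/3 · 0 = 0, 1/3 · 1/10 = 1/30, 1/3 · 1/5 = 1/15; these sum to 1/10.
The posterior is then P(r = 1 | data) = 0, P(r = 3 | data) = 1/3, P(r = 4 | data) = 2/3.
So P(black next | data) = Σ P(black next | H) P(H | data) = (0)(1/3) + (1)(2/3) = 2/3.

0.6667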